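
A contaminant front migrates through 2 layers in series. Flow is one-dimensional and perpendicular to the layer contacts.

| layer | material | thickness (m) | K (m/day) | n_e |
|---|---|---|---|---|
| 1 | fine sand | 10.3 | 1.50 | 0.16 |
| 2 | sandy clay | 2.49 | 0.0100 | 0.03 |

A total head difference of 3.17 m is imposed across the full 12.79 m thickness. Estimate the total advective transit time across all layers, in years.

With flow normal to the layers, continuity requires the same specific discharge q through every layer.
Σ(b_i/K_i) = 10.3/1.50 + 2.49/0.0100 = 255.9 d.
q = Δh / Σ(b_i/K_i) = 3.17 / 255.9 = 0.01239 m/day.
In each layer the seepage velocity is v_i = q/n_i, so the layer transit time is t_i = b_i·n_i / q:
  layer 1 (fine sand): t_1 = 10.3 × 0.16 / 0.01239 = 133.0 d
  layer 2 (sandy clay): t_2 = 2.49 × 0.03 / 0.01239 = 6.029 d
Total t = Σ t_i = 139.0 days = 0.3807 years.

0.381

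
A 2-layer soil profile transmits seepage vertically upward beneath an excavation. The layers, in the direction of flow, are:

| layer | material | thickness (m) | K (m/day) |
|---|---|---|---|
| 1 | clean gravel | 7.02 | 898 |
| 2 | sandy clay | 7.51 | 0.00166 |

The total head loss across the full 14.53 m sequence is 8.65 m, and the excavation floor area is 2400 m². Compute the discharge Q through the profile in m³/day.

Flow is perpendicular to layering, so the layers act in series and the equivalent K is the thickness-weighted harmonic mean.
Total thickness L = 7.02 + 7.51 = 14.53 m.
Σ(b_i/K_i) = 7.02/898 + 7.51/0.00166 = 4524 d.
K_eq = L / Σ(b_i/K_i) = 14.53 / 4524 = 0.003212 m/day.
Q = K_eq · A · (Δh/L) = 0.003212 × 2400 × (8.65/14.53) = 4.589 m³/day.

4.59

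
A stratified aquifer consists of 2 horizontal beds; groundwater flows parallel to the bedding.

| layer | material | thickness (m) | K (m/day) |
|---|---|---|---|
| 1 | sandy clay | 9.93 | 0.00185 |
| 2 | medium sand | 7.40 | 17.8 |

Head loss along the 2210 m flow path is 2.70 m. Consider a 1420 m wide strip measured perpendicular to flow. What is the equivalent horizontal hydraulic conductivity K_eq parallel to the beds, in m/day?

7.60

Flow is parallel to layering, so each bed carries its own Darcy discharge and the transmissivities add.
Σ(K_i·b_i) = 0.00185×9.93 + 17.8×7.40 = 131.7 m²/day.
Total thickness b = 17.33 m, so K_eq = Σ(K_i·b_i)/b = 7.602 m/day.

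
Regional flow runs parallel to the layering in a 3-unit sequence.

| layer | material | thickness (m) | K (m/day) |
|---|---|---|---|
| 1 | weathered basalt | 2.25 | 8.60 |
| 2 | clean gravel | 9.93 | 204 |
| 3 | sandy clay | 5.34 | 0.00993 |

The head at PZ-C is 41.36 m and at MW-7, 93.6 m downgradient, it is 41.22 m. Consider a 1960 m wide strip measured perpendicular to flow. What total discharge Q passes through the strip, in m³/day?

6000

Flow is parallel to layering, so each bed carries its own Darcy discharge and the transmissivities add.
Σ(K_i·b_i) = 8.60×2.25 + 204×9.93 + 0.00993×5.34 = 2045 m²/day.
Hydraulic gradient i = (41.36 − 41.22) / 93.6 = 0.14 / 93.6 = 0.001496.
Q = Σ(K_i·b_i) · W · i = 2045 × 1960 × 0.001496 = 5996 m³/day.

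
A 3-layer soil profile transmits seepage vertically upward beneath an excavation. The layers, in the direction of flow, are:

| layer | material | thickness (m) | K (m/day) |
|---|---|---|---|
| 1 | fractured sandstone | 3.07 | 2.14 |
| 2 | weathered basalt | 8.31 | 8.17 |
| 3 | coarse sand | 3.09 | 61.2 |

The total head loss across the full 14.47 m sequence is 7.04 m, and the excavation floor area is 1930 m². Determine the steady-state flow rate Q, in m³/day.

Flow is perpendicular to layering, so the layers act in series and the equivalent K is the thickness-weighted harmonic mean.
Total thickness L = 3.07 + 8.31 + 3.09 = 14.47 m.
Σ(b_i/K_i) = 3.07/2.14 + 8.31/8.17 + 3.09/61.2 = 2.502 d.
K_eq = L / Σ(b_i/K_i) = 14.47 / 2.502 = 5.783 m/day.
Q = K_eq · A · (Δh/L) = 5.783 × 1930 × (7.04/14.47) = 5430 m³/day.

5430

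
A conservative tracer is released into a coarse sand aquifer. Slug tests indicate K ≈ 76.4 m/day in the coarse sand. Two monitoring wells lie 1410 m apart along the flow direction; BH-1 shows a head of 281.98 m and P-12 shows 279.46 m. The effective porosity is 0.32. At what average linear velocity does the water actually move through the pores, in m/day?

Hydraulic gradient i = (281.98 − 279.46) / 1410 = 2.52 / 1410 = 0.001787.
Darcy flux q = K · i = 76.40 × 0.001787 = 0.1365 m/day.
Seepage velocity v = q / n_e = 0.1365 / 0.32 = 0.4267 m/day.

0.427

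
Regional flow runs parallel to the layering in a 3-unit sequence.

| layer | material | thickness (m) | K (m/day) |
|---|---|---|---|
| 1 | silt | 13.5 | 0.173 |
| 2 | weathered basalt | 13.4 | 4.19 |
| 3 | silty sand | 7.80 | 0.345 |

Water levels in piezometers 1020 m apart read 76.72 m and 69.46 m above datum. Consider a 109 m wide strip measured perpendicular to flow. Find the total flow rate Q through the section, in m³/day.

Flow is parallel to layering, so each bed carries its own Darcy discharge and the transmissivities add.
Σ(K_i·b_i) = 0.173×13.5 + 4.19×13.4 + 0.345×7.80 = 61.17 m²/day.
Hydraulic gradient i = (76.72 − 69.46) / 1020 = 7.26 / 1020 = 0.007118.
Q = Σ(K_i·b_i) · W · i = 61.17 × 109 × 0.007118 = 47.46 m³/day.

47.5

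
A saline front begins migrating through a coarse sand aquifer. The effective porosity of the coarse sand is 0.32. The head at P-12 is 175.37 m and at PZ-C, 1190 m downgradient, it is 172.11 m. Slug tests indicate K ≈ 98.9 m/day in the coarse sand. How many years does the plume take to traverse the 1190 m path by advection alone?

3.85

Hydraulic gradient i = (175.37 − 172.11) / 1190 = 3.26 / 1190 = 0.002739.
Darcy flux q = K · i = 98.90 × 0.002739 = 0.2709 m/day.
Seepage velocity v = q / n_e = 0.2709 / 0.32 = 0.8467 m/day.
Travel time t = L / v = 1190 / 0.8467 = 1405 days = 3.848 years.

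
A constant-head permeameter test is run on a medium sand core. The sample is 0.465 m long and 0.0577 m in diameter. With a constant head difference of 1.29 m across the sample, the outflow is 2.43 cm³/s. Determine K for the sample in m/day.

28.9

Cross-sectional area A = π·(d/2)² = π × (0.0577/2)² = 0.002615 m².
Convert discharge: 2.43 cm³/s = 2.430e-06 m³/s.
Darcy's law rearranged: K = Q·L / (A·Δh) = 2.430e-06 × 0.465 / (0.002615 × 1.29) = 0.0003350 m/s = 28.94 m/day.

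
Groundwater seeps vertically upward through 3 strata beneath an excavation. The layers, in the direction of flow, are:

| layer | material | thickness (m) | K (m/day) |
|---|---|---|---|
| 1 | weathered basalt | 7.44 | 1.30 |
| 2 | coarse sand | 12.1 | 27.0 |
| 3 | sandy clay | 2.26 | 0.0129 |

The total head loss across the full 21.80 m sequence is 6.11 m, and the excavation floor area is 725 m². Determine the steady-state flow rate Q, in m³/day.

24.4

Flow is perpendicular to layering, so the layers act in series and the equivalent K is the thickness-weighted harmonic mean.
Total thickness L = 7.44 + 12.1 + 2.26 = 21.80 m.
Σ(b_i/K_i) = 7.44/1.30 + 12.1/27.0 + 2.26/0.0129 = 181.4 d.
K_eq = L / Σ(b_i/K_i) = 21.80 / 181.4 = 0.1202 m/day.
Q = K_eq · A · (Δh/L) = 0.1202 × 725 × (6.11/21.80) = 24.42 m³/day.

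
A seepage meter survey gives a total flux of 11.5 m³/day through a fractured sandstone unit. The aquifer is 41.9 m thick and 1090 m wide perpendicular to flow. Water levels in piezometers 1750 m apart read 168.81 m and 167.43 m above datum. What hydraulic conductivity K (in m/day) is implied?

Cross-sectional area A = 1090 × 41.9 = 45671 m².
Hydraulic gradient i = (168.81 − 167.43) / 1750 = 1.38 / 1750 = 0.0007886.
From Q = K·A·i, K = Q / (A·i) = 11.5 / (45671 × 0.0007886) = 0.3193 m/day.

0.319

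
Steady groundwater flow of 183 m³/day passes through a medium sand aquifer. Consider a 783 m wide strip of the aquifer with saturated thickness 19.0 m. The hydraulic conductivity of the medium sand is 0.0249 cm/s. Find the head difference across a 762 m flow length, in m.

Convert K: 0.0249 cm/s × 864 = 21.51 m/day.
Cross-sectional area A = 783 × 19.0 = 14877 m².
From Q = K·A·i, i = Q / (K·A) = 183 / (21.51 × 14877) = 0.0005718.
Head loss Δh = i · L = 0.0005718 × 762 = 0.4357 m.

0.436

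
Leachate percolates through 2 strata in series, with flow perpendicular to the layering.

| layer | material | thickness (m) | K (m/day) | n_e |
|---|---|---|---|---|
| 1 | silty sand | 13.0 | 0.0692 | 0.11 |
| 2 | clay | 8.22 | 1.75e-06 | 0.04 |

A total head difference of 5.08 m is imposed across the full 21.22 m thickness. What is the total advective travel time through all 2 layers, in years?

4450

With flow normal to the layers, continuity requires the same specific discharge q through every layer.
Σ(b_i/K_i) = 13.0/0.0692 + 8.22/1.75e-06 = 4.697e+06 d.
q = Δh / Σ(b_i/K_i) = 5.08 / 4.697e+06 = 1.081e-06 m/day.
In each layer the seepage velocity is v_i = q/n_i, so the layer transit time is t_i = b_i·n_i / q:
  layer 1 (silty sand): t_1 = 13.0 × 0.11 / 1.081e-06 = 1.322e+06 d
  layer 2 (clay): t_2 = 8.22 × 0.04 / 1.081e-06 = 3.040e+05 d
Total t = Σ t_i = 1.626e+06 days = 4453 years.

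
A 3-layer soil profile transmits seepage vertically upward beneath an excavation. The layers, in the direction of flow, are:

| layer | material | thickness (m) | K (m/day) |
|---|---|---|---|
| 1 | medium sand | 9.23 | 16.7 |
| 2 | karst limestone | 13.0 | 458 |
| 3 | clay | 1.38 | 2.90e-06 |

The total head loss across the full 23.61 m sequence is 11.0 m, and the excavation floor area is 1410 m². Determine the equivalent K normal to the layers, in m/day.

Flow is perpendicular to layering, so the layers act in series and the equivalent K is the thickness-weighted harmonic mean.
Total thickness L = 9.23 + 13.0 + 1.38 = 23.61 m.
Σ(b_i/K_i) = 9.23/16.7 + 13.0/458 + 1.38/2.90e-06 = 4.759e+05 d.
K_eq = L / Σ(b_i/K_i) = 23.61 / 4.759e+05 = 4.962e-05 m/day.

4.96e-05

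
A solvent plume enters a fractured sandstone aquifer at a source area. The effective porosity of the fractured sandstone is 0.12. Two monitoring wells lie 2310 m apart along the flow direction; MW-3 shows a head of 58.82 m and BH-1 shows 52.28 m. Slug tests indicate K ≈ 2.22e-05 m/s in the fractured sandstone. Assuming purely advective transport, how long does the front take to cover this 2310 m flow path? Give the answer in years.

Convert K: 2.22e-05 m/s × 86400 = 1.918 m/day.
Hydraulic gradient i = (58.82 − 52.28) / 2310 = 6.54 / 2310 = 0.002831.
Darcy flux q = K · i = 1.918 × 0.002831 = 0.005430 m/day.
Seepage velocity v = q / n_e = 0.005430 / 0.12 = 0.04525 m/day.
Travel time t = L / v = 2310 / 0.04525 = 51046 days = 139.8 years.

140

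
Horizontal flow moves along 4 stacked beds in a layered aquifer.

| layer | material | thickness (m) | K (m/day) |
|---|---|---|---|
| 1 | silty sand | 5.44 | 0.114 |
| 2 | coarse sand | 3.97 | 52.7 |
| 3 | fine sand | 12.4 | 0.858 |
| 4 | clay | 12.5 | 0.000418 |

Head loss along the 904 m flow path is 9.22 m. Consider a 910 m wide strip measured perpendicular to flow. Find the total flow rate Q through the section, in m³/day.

Flow is parallel to layering, so each bed carries its own Darcy discharge and the transmissivities add.
Σ(K_i·b_i) = 0.114×5.44 + 52.7×3.97 + 0.858×12.4 + 0.000418×12.5 = 220.5 m²/day.
Hydraulic gradient i = Δh / L = 9.22 / 904 = 0.01020.
Q = Σ(K_i·b_i) · W · i = 220.5 × 910 × 0.01020 = 2046 m³/day.

2050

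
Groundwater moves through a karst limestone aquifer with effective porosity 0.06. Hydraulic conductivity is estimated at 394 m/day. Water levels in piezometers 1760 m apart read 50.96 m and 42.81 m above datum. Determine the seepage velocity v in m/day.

Hydraulic gradient i = (50.96 − 42.81) / 1760 = 8.15 / 1760 = 0.004631.
Darcy flux q = K · i = 394.0 × 0.004631 = 1.824 m/day.
Seepage velocity v = q / n_e = 1.824 / 0.06 = 30.41 m/day.

30.4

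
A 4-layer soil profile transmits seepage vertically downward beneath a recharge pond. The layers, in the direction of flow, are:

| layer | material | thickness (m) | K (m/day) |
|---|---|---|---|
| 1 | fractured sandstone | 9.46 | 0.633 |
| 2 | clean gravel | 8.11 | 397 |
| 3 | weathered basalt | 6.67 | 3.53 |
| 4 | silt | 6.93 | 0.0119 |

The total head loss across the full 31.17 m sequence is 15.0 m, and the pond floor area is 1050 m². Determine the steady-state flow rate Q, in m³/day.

26.3

Flow is perpendicular to layering, so the layers act in series and the equivalent K is the thickness-weighted harmonic mean.
Total thickness L = 9.46 + 8.11 + 6.67 + 6.93 = 31.17 m.
Σ(b_i/K_i) = 9.46/0.633 + 8.11/397 + 6.67/3.53 + 6.93/0.0119 = 599.2 d.
K_eq = L / Σ(b_i/K_i) = 31.17 / 599.2 = 0.05202 m/day.
Q = K_eq · A · (Δh/L) = 0.05202 × 1050 × (15.0/31.17) = 26.28 m³/day.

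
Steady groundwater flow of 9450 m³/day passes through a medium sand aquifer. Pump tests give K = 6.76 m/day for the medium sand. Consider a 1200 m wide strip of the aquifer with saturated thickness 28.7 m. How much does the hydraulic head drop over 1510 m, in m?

61.3

Cross-sectional area A = 1200 × 28.7 = 34440 m².
From Q = K·A·i, i = Q / (K·A) = 9450 / (6.760 × 34440) = 0.04059.
Head loss Δh = i · L = 0.04059 × 1510 = 61.29 m.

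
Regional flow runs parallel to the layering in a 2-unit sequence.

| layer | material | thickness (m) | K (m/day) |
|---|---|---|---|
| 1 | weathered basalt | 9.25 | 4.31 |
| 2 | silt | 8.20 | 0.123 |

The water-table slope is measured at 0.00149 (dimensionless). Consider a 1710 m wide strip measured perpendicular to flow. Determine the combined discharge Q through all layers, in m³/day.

Flow is parallel to layering, so each bed carries its own Darcy discharge and the transmissivities add.
Σ(K_i·b_i) = 4.31×9.25 + 0.123×8.20 = 40.88 m²/day.
Hydraulic gradient i = 0.00149.
Q = Σ(K_i·b_i) · W · i = 40.88 × 1710 × 0.001490 = 104.1 m³/day.

104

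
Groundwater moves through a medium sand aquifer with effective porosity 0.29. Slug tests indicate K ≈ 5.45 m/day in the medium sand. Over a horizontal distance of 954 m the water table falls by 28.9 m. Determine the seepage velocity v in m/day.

Hydraulic gradient i = Δh / L = 28.9 / 954 = 0.03029.
Darcy flux q = K · i = 5.450 × 0.03029 = 0.1651 m/day.
Seepage velocity v = q / n_e = 0.1651 / 0.29 = 0.5693 m/day.

0.569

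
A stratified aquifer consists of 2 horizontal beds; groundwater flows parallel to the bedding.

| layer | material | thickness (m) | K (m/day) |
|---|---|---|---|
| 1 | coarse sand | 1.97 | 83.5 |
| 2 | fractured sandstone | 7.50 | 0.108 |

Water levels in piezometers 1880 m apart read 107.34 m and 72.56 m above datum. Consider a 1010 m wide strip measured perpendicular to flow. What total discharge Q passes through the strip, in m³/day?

Flow is parallel to layering, so each bed carries its own Darcy discharge and the transmissivities add.
Σ(K_i·b_i) = 83.5×1.97 + 0.108×7.50 = 165.3 m²/day.
Hydraulic gradient i = (107.34 − 72.56) / 1880 = 34.78 / 1880 = 0.01850.
Q = Σ(K_i·b_i) · W · i = 165.3 × 1010 × 0.01850 = 3089 m³/day.

3090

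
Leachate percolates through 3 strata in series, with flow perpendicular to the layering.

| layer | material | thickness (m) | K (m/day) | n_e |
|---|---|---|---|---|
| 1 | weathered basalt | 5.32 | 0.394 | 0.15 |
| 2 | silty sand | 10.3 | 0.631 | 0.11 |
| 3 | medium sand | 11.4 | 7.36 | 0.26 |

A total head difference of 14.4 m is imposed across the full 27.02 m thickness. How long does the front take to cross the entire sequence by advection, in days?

With flow normal to the layers, continuity requires the same specific discharge q through every layer.
Σ(b_i/K_i) = 5.32/0.394 + 10.3/0.631 + 11.4/7.36 = 31.37 d.
q = Δh / Σ(b_i/K_i) = 14.4 / 31.37 = 0.4590 m/day.
In each layer the seepage velocity is v_i = q/n_i, so the layer transit time is t_i = b_i·n_i / q:
  layer 1 (weathered basalt): t_1 = 5.32 × 0.15 / 0.4590 = 1.739 d
  layer 2 (silty sand): t_2 = 10.3 × 0.11 / 0.4590 = 2.469 d
  layer 3 (medium sand): t_3 = 11.4 × 0.26 / 0.4590 = 6.458 d
Total t = Σ t_i = 10.67 days.

10.7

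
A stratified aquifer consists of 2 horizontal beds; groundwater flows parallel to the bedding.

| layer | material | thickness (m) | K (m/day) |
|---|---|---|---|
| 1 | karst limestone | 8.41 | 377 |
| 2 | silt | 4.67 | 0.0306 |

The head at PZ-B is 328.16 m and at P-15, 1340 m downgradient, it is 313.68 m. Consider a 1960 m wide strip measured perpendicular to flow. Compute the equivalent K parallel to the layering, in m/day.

Flow is parallel to layering, so each bed carries its own Darcy discharge and the transmissivities add.
Σ(K_i·b_i) = 377×8.41 + 0.0306×4.67 = 3171 m²/day.
Total thickness b = 13.08 m, so K_eq = Σ(K_i·b_i)/b = 242.4 m/day.

242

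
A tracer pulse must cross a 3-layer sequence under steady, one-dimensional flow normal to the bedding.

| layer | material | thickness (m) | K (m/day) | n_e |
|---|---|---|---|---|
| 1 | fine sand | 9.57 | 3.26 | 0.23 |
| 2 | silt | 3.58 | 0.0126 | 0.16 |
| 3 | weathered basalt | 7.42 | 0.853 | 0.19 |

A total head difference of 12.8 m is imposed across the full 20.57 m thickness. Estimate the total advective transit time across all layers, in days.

With flow normal to the layers, continuity requires the same specific discharge q through every layer.
Σ(b_i/K_i) = 9.57/3.26 + 3.58/0.0126 + 7.42/0.853 = 295.8 d.
q = Δh / Σ(b_i/K_i) = 12.8 / 295.8 = 0.04328 m/day.
In each layer the seepage velocity is v_i = q/n_i, so the layer transit time is t_i = b_i·n_i / q:
  layer 1 (fine sand): t_1 = 9.57 × 0.23 / 0.04328 = 50.86 d
  layer 2 (silt): t_2 = 3.58 × 0.16 / 0.04328 = 13.24 d
  layer 3 (weathered basalt): t_3 = 7.42 × 0.19 / 0.04328 = 32.58 d
Total t = Σ t_i = 96.67 days.

96.7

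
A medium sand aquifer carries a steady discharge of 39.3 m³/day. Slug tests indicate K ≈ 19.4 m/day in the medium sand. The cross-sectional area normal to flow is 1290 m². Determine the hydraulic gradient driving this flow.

From Q = K·A·i, i = Q / (K·A) = 39.3 / (19.40 × 1290) = 0.001570.

0.00157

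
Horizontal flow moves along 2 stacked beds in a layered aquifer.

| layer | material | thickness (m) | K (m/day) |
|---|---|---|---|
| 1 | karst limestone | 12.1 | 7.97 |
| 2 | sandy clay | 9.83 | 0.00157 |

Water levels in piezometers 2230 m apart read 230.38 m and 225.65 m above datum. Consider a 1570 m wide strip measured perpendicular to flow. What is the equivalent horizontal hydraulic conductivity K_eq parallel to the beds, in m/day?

4.40

Flow is parallel to layering, so each bed carries its own Darcy discharge and the transmissivities add.
Σ(K_i·b_i) = 7.97×12.1 + 0.00157×9.83 = 96.45 m²/day.
Total thickness b = 21.93 m, so K_eq = Σ(K_i·b_i)/b = 4.398 m/day.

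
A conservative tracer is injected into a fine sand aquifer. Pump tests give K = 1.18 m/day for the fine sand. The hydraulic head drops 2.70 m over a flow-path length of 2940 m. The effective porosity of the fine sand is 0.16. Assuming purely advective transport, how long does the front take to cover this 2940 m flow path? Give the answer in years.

Hydraulic gradient i = Δh / L = 2.70 / 2940 = 0.0009184.
Darcy flux q = K · i = 1.180 × 0.0009184 = 0.001084 m/day.
Seepage velocity v = q / n_e = 0.001084 / 0.16 = 0.006773 m/day.
Travel time t = L / v = 2940 / 0.006773 = 4.341e+05 days = 1188 years.

1190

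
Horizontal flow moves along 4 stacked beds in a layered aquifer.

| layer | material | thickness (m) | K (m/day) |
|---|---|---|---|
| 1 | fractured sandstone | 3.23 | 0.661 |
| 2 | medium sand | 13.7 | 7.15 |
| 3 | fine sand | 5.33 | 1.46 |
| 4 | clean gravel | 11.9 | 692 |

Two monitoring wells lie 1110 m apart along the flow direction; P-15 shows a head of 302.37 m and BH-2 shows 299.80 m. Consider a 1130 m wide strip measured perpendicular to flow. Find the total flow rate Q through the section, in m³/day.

Flow is parallel to layering, so each bed carries its own Darcy discharge and the transmissivities add.
Σ(K_i·b_i) = 0.661×3.23 + 7.15×13.7 + 1.46×5.33 + 692×11.9 = 8343 m²/day.
Hydraulic gradient i = (302.37 − 299.80) / 1110 = 2.57 / 1110 = 0.002315.
Q = Σ(K_i·b_i) · W · i = 8343 × 1130 × 0.002315 = 21827 m³/day.

21800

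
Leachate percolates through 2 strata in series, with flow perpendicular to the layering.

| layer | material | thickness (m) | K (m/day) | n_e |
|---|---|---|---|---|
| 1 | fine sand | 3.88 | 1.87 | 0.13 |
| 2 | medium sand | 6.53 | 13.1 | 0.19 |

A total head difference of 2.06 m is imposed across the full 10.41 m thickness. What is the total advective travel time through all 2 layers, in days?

2.18

With flow normal to the layers, continuity requires the same specific discharge q through every layer.
Σ(b_i/K_i) = 3.88/1.87 + 6.53/13.1 = 2.573 d.
q = Δh / Σ(b_i/K_i) = 2.06 / 2.573 = 0.8005 m/day.
In each layer the seepage velocity is v_i = q/n_i, so the layer transit time is t_i = b_i·n_i / q:
  layer 1 (fine sand): t_1 = 3.88 × 0.13 / 0.8005 = 0.6301 d
  layer 2 (medium sand): t_2 = 6.53 × 0.19 / 0.8005 = 1.550 d
Total t = Σ t_i = 2.180 days.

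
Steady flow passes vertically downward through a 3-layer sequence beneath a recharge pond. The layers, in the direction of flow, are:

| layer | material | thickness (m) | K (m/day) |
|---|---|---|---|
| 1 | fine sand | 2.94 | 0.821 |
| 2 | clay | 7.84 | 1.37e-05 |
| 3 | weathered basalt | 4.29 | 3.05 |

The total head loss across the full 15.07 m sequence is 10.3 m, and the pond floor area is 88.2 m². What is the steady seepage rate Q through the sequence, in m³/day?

0.00159

Flow is perpendicular to layering, so the layers act in series and the equivalent K is the thickness-weighted harmonic mean.
Total thickness L = 2.94 + 7.84 + 4.29 = 15.07 m.
Σ(b_i/K_i) = 2.94/0.821 + 7.84/1.37e-05 + 4.29/3.05 = 5.723e+05 d.
K_eq = L / Σ(b_i/K_i) = 15.07 / 5.723e+05 = 2.633e-05 m/day.
Q = K_eq · A · (Δh/L) = 2.633e-05 × 88.2 × (10.3/15.07) = 0.001587 m³/day.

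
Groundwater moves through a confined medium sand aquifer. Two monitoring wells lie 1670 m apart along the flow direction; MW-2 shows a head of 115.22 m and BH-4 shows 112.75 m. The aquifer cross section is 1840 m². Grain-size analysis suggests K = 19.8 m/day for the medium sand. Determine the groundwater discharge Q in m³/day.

Hydraulic gradient i = (115.22 − 112.75) / 1670 = 2.47 / 1670 = 0.001479.
Darcy's law: Q = K · A · i = 19.80 × 1840 × 0.001479 = 53.88 m³/day.

53.9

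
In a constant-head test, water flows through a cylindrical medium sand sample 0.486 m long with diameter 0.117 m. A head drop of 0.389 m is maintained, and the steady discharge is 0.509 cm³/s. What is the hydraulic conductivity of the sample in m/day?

Cross-sectional area A = π·(d/2)² = π × (0.117/2)² = 0.01075 m².
Convert discharge: 0.509 cm³/s = 5.090e-07 m³/s.
Darcy's law rearranged: K = Q·L / (A·Δh) = 5.090e-07 × 0.486 / (0.01075 × 0.389) = 5.915e-05 m/s = 5.110 m/day.

5.11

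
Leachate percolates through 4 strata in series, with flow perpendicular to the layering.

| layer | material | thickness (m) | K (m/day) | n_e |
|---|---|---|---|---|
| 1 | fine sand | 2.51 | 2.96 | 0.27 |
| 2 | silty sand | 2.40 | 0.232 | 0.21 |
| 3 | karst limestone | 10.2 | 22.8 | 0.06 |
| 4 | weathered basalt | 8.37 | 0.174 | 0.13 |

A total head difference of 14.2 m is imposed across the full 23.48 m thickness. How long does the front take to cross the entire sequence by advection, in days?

12.1

With flow normal to the layers, continuity requires the same specific discharge q through every layer.
Σ(b_i/K_i) = 2.51/2.96 + 2.40/0.232 + 10.2/22.8 + 8.37/0.174 = 59.74 d.
q = Δh / Σ(b_i/K_i) = 14.2 / 59.74 = 0.2377 m/day.
In each layer the seepage velocity is v_i = q/n_i, so the layer transit time is t_i = b_i·n_i / q:
  layer 1 (fine sand): t_1 = 2.51 × 0.27 / 0.2377 = 2.851 d
  layer 2 (silty sand): t_2 = 2.40 × 0.21 / 0.2377 = 2.120 d
  layer 3 (karst limestone): t_3 = 10.2 × 0.06 / 0.2377 = 2.575 d
  layer 4 (weathered basalt): t_4 = 8.37 × 0.13 / 0.2377 = 4.578 d
Total t = Σ t_i = 12.12 days.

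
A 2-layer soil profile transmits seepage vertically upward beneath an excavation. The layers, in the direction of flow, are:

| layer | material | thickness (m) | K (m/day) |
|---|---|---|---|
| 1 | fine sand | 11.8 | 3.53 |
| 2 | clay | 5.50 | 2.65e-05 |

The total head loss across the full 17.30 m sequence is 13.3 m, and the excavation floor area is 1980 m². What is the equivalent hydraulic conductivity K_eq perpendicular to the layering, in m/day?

8.34e-05

Flow is perpendicular to layering, so the layers act in series and the equivalent K is the thickness-weighted harmonic mean.
Total thickness L = 11.8 + 5.50 = 17.30 m.
Σ(b_i/K_i) = 11.8/3.53 + 5.50/2.65e-05 = 2.076e+05 d.
K_eq = L / Σ(b_i/K_i) = 17.30 / 2.076e+05 = 8.335e-05 m/day.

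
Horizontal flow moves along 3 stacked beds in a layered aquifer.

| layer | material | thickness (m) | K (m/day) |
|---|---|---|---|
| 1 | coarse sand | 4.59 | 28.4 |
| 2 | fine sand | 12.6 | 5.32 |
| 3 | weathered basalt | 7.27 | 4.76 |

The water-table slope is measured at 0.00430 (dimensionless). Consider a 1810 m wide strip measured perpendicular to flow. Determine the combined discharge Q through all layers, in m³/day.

1810

Flow is parallel to layering, so each bed carries its own Darcy discharge and the transmissivities add.
Σ(K_i·b_i) = 28.4×4.59 + 5.32×12.6 + 4.76×7.27 = 232.0 m²/day.
Hydraulic gradient i = 0.00430.
Q = Σ(K_i·b_i) · W · i = 232.0 × 1810 × 0.004300 = 1806 m³/day.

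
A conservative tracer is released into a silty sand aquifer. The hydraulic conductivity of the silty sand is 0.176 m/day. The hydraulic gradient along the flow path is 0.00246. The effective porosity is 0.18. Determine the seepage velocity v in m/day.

Hydraulic gradient i = 0.00246.
Darcy flux q = K · i = 0.1760 × 0.002460 = 0.0004330 m/day.
Seepage velocity v = q / n_e = 0.0004330 / 0.18 = 0.002405 m/day.

0.00241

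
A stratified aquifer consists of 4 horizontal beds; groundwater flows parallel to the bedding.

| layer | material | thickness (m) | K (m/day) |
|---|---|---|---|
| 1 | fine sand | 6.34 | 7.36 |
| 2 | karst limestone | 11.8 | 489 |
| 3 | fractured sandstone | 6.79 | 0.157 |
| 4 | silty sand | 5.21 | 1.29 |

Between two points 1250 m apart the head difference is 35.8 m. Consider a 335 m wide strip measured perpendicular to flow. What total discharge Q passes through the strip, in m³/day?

55900

Flow is parallel to layering, so each bed carries its own Darcy discharge and the transmissivities add.
Σ(K_i·b_i) = 7.36×6.34 + 489×11.8 + 0.157×6.79 + 1.29×5.21 = 5825 m²/day.
Hydraulic gradient i = Δh / L = 35.8 / 1250 = 0.02864.
Q = Σ(K_i·b_i) · W · i = 5825 × 335 × 0.02864 = 55884 m³/day.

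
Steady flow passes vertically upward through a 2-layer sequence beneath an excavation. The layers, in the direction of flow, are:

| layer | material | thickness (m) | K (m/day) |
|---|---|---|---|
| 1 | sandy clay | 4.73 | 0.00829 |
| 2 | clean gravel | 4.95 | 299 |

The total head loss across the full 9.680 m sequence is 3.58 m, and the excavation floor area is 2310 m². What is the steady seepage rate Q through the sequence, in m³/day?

14.5

Flow is perpendicular to layering, so the layers act in series and the equivalent K is the thickness-weighted harmonic mean.
Total thickness L = 4.73 + 4.95 = 9.680 m.
Σ(b_i/K_i) = 4.73/0.00829 + 4.95/299 = 570.6 d.
K_eq = L / Σ(b_i/K_i) = 9.680 / 570.6 = 0.01697 m/day.
Q = K_eq · A · (Δh/L) = 0.01697 × 2310 × (3.58/9.680) = 14.49 m³/day.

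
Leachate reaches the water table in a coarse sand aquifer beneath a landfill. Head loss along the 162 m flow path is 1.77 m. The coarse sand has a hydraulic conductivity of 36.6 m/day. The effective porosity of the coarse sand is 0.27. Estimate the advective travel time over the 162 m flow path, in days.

Hydraulic gradient i = Δh / L = 1.77 / 162 = 0.01093.
Darcy flux q = K · i = 36.60 × 0.01093 = 0.3999 m/day.
Seepage velocity v = q / n_e = 0.3999 / 0.27 = 1.481 m/day.
Travel time t = L / v = 162 / 1.481 = 109.4 days.

109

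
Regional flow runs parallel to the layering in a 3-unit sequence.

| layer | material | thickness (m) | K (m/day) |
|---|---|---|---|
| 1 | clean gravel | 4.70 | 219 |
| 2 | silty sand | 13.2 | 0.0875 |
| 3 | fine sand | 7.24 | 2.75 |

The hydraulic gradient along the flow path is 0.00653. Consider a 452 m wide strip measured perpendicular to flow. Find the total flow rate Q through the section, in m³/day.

Flow is parallel to layering, so each bed carries its own Darcy discharge and the transmissivities add.
Σ(K_i·b_i) = 219×4.70 + 0.0875×13.2 + 2.75×7.24 = 1050 m²/day.
Hydraulic gradient i = 0.00653.
Q = Σ(K_i·b_i) · W · i = 1050 × 452 × 0.006530 = 3100 m³/day.

3100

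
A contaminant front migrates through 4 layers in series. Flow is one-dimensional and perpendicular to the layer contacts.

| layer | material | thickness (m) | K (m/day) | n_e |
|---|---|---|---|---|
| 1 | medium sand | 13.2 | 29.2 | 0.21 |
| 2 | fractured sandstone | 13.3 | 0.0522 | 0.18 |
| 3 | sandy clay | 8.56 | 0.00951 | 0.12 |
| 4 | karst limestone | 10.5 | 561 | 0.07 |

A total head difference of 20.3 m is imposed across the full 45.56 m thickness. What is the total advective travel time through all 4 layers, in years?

With flow normal to the layers, continuity requires the same specific discharge q through every layer.
Σ(b_i/K_i) = 13.2/29.2 + 13.3/0.0522 + 8.56/0.00951 + 10.5/561 = 1155 d.
q = Δh / Σ(b_i/K_i) = 20.3 / 1155 = 0.01757 m/day.
In each layer the seepage velocity is v_i = q/n_i, so the layer transit time is t_i = b_i·n_i / q:
  layer 1 (medium sand): t_1 = 13.2 × 0.21 / 0.01757 = 157.8 d
  layer 2 (fractured sandstone): t_2 = 13.3 × 0.18 / 0.01757 = 136.3 d
  layer 3 (sandy clay): t_3 = 8.56 × 0.12 / 0.01757 = 58.46 d
  layer 4 (karst limestone): t_4 = 10.5 × 0.07 / 0.01757 = 41.83 d
Total t = Σ t_i = 394.3 days = 1.080 years.

1.08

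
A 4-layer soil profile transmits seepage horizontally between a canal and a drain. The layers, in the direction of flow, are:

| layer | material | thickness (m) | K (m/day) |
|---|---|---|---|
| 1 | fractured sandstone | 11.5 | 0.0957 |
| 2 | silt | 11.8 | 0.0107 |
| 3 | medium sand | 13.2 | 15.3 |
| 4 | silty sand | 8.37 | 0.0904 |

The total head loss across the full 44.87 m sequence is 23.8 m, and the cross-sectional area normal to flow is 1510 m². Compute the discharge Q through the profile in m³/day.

27.3

Flow is perpendicular to layering, so the layers act in series and the equivalent K is the thickness-weighted harmonic mean.
Total thickness L = 11.5 + 11.8 + 13.2 + 8.37 = 44.87 m.
Σ(b_i/K_i) = 11.5/0.0957 + 11.8/0.0107 + 13.2/15.3 + 8.37/0.0904 = 1316 d.
K_eq = L / Σ(b_i/K_i) = 44.87 / 1316 = 0.03408 m/day.
Q = K_eq · A · (Δh/L) = 0.03408 × 1510 × (23.8/44.87) = 27.30 m³/day.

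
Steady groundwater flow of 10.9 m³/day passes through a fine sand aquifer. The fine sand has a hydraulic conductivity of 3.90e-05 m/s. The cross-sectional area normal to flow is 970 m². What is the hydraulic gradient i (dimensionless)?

0.00333

Convert K: 3.90e-05 m/s × 86400 = 3.370 m/day.
From Q = K·A·i, i = Q / (K·A) = 10.9 / (3.370 × 970.0) = 0.003335.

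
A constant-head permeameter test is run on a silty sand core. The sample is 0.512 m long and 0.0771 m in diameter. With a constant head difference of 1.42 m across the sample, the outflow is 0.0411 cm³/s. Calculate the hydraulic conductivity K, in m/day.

0.274

Cross-sectional area A = π·(d/2)² = π × (0.0771/2)² = 0.004669 m².
Convert discharge: 0.0411 cm³/s = 4.110e-08 m³/s.
Darcy's law rearranged: K = Q·L / (A·Δh) = 4.110e-08 × 0.512 / (0.004669 × 1.42) = 3.174e-06 m/s = 0.2742 m/day.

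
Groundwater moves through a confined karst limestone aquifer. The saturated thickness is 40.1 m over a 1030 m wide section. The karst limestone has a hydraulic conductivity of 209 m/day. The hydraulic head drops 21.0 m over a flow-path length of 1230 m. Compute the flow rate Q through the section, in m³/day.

147000

Cross-sectional area A = 1030 × 40.1 = 41303 m².
Hydraulic gradient i = Δh / L = 21.0 / 1230 = 0.01707.
Darcy's law: Q = K · A · i = 209.0 × 41303 × 0.01707 = 1.474e+05 m³/day.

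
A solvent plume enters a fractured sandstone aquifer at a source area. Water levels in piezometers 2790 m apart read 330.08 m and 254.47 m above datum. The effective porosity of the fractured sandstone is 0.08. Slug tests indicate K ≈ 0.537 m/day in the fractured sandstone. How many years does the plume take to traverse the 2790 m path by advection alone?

42.0

Hydraulic gradient i = (330.08 − 254.47) / 2790 = 75.61 / 2790 = 0.02710.
Darcy flux q = K · i = 0.5370 × 0.02710 = 0.01455 m/day.
Seepage velocity v = q / n_e = 0.01455 / 0.08 = 0.1819 m/day.
Travel time t = L / v = 2790 / 0.1819 = 15337 days = 41.99 years.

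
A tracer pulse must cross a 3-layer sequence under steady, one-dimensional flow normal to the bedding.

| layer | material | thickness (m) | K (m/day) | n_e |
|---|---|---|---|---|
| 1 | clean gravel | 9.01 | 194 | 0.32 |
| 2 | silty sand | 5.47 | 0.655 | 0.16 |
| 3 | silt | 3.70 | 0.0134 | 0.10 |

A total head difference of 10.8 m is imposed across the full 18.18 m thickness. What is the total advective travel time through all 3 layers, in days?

109

With flow normal to the layers, continuity requires the same specific discharge q through every layer.
Σ(b_i/K_i) = 9.01/194 + 5.47/0.655 + 3.70/0.0134 = 284.5 d.
q = Δh / Σ(b_i/K_i) = 10.8 / 284.5 = 0.03796 m/day.
In each layer the seepage velocity is v_i = q/n_i, so the layer transit time is t_i = b_i·n_i / q:
  layer 1 (clean gravel): t_1 = 9.01 × 0.32 / 0.03796 = 75.96 d
  layer 2 (silty sand): t_2 = 5.47 × 0.16 / 0.03796 = 23.06 d
  layer 3 (silt): t_3 = 3.70 × 0.10 / 0.03796 = 9.747 d
Total t = Σ t_i = 108.8 days.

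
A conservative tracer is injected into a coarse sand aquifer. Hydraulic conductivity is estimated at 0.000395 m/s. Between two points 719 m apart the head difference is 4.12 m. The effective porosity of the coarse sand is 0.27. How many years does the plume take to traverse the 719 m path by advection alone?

Convert K: 0.000395 m/s × 86400 = 34.13 m/day.
Hydraulic gradient i = Δh / L = 4.12 / 719 = 0.005730.
Darcy flux q = K · i = 34.13 × 0.005730 = 0.1956 m/day.
Seepage velocity v = q / n_e = 0.1956 / 0.27 = 0.7243 m/day.
Travel time t = L / v = 719 / 0.7243 = 992.7 days = 2.718 years.

2.72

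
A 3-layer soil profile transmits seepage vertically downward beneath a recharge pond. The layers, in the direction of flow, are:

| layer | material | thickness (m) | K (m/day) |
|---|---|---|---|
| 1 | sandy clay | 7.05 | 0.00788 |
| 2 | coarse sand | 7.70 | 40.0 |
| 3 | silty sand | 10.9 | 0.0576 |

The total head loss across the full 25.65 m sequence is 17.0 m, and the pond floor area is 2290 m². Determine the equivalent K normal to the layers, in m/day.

0.0237

Flow is perpendicular to layering, so the layers act in series and the equivalent K is the thickness-weighted harmonic mean.
Total thickness L = 7.05 + 7.70 + 10.9 = 25.65 m.
Σ(b_i/K_i) = 7.05/0.00788 + 7.70/40.0 + 10.9/0.0576 = 1084 d.
K_eq = L / Σ(b_i/K_i) = 25.65 / 1084 = 0.02366 m/day.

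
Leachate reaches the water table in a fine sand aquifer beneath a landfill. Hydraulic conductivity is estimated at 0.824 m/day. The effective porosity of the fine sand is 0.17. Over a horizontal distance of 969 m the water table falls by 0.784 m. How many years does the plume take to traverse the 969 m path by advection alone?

676

Hydraulic gradient i = Δh / L = 0.784 / 969 = 0.0008091.
Darcy flux q = K · i = 0.8240 × 0.0008091 = 0.0006667 m/day.
Seepage velocity v = q / n_e = 0.0006667 / 0.17 = 0.003922 m/day.
Travel time t = L / v = 969 / 0.003922 = 2.471e+05 days = 676.5 years.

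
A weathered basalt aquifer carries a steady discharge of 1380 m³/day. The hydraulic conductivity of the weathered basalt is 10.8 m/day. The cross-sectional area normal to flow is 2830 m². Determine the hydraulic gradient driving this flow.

From Q = K·A·i, i = Q / (K·A) = 1380 / (10.80 × 2830) = 0.04515.

0.0452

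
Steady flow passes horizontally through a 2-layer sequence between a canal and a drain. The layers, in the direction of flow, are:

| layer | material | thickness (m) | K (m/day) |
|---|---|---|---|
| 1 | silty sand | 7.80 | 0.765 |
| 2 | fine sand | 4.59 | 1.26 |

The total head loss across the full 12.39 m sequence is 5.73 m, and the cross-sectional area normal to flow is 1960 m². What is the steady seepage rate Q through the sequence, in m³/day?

812

Flow is perpendicular to layering, so the layers act in series and the equivalent K is the thickness-weighted harmonic mean.
Total thickness L = 7.80 + 4.59 = 12.39 m.
Σ(b_i/K_i) = 7.80/0.765 + 4.59/1.26 = 13.84 d.
K_eq = L / Σ(b_i/K_i) = 12.39 / 13.84 = 0.8953 m/day.
Q = K_eq · A · (Δh/L) = 0.8953 × 1960 × (5.73/12.39) = 811.5 m³/day.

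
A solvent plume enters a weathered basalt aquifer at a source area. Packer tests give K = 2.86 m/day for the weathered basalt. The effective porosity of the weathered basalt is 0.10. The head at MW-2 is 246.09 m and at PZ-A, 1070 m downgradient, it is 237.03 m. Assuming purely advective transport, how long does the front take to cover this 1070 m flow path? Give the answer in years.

Hydraulic gradient i = (246.09 − 237.03) / 1070 = 9.06 / 1070 = 0.008467.
Darcy flux q = K · i = 2.860 × 0.008467 = 0.02422 m/day.
Seepage velocity v = q / n_e = 0.02422 / 0.10 = 0.2422 m/day.
Travel time t = L / v = 1070 / 0.2422 = 4418 days = 12.10 years.

12.1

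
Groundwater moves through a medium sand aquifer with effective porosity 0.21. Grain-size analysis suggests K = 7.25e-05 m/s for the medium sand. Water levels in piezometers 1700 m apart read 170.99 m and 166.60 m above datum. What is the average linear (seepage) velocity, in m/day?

0.0770

Convert K: 7.25e-05 m/s × 86400 = 6.264 m/day.
Hydraulic gradient i = (170.99 − 166.60) / 1700 = 4.39 / 1700 = 0.002582.
Darcy flux q = K · i = 6.264 × 0.002582 = 0.01618 m/day.
Seepage velocity v = q / n_e = 0.01618 / 0.21 = 0.07703 m/day.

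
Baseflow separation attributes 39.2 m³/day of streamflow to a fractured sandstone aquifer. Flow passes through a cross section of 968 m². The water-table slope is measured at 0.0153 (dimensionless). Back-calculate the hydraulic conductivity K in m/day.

2.65

Hydraulic gradient i = 0.0153.
From Q = K·A·i, K = Q / (A·i) = 39.2 / (968.0 × 0.01530) = 2.647 m/day.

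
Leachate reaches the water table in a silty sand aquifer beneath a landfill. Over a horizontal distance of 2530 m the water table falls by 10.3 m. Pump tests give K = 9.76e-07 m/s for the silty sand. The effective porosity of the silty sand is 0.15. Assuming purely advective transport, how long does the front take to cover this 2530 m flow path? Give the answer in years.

3030

Convert K: 9.76e-07 m/s × 86400 = 0.08433 m/day.
Hydraulic gradient i = Δh / L = 10.3 / 2530 = 0.004071.
Darcy flux q = K · i = 0.08433 × 0.004071 = 0.0003433 m/day.
Seepage velocity v = q / n_e = 0.0003433 / 0.15 = 0.002289 m/day.
Travel time t = L / v = 2530 / 0.002289 = 1.105e+06 days = 3027 years.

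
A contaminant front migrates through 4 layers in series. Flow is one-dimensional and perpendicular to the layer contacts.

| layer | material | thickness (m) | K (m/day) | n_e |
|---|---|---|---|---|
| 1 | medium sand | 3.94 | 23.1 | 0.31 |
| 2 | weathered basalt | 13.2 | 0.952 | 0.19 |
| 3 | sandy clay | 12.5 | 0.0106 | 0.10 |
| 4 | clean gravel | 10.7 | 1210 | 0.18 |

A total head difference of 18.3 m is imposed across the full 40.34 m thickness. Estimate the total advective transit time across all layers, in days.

450

With flow normal to the layers, continuity requires the same specific discharge q through every layer.
Σ(b_i/K_i) = 3.94/23.1 + 13.2/0.952 + 12.5/0.0106 + 10.7/1210 = 1193 d.
q = Δh / Σ(b_i/K_i) = 18.3 / 1193 = 0.01534 m/day.
In each layer the seepage velocity is v_i = q/n_i, so the layer transit time is t_i = b_i·n_i / q:
  layer 1 (medium sand): t_1 = 3.94 × 0.31 / 0.01534 = 79.64 d
  layer 2 (weathered basalt): t_2 = 13.2 × 0.19 / 0.01534 = 163.5 d
  layer 3 (sandy clay): t_3 = 12.5 × 0.10 / 0.01534 = 81.51 d
  layer 4 (clean gravel): t_4 = 10.7 × 0.18 / 0.01534 = 125.6 d
Total t = Σ t_i = 450.3 days.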